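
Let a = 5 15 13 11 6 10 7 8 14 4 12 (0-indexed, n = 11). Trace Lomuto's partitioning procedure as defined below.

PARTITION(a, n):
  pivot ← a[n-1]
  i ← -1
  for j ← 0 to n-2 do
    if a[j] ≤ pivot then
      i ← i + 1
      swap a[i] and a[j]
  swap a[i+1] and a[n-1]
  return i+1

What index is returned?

pivot=12, i=-1
j=0: 5≤12, i=0, swap(0,0) ⇒ 5 15 13 11 6 10 7 8 14 4 12
j=1: 15>12, skip
j=2: 13>12, skip
j=3: 11≤12, i=1, swap(1,3) ⇒ 5 11 13 15 6 10 7 8 14 4 12
j=4: 6≤12, i=2, swap(2,4) ⇒ 5 11 6 15 13 10 7 8 14 4 12
j=5: 10≤12, i=3, swap(3,5) ⇒ 5 11 6 10 13 15 7 8 14 4 12
j=6: 7≤12, i=4, swap(4,6) ⇒ 5 11 6 10 7 15 13 8 14 4 12
j=7: 8≤12, i=5, swap(5,7) ⇒ 5 11 6 10 7 8 13 15 14 4 12
j=8: 14>12, skip
j=9: 4≤12, i=6, swap(6,9) ⇒ 5 11 6 10 7 8 4 15 14 13 12
swap(7,10) ⇒ 5 11 6 10 7 8 4 12 14 13 15; return 7

7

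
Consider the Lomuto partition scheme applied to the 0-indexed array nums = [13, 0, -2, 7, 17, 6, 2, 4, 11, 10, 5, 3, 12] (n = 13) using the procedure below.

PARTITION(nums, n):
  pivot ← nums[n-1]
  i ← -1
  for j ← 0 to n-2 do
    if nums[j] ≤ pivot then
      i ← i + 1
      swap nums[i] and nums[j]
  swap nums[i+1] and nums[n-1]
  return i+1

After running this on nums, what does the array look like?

pivot = nums[12] = 12; i = -1
j=0: nums[0]=13 > 12 → no swap
j=1: nums[1]=0 ≤ 12 → i=0, swap nums[0],nums[1] → [0, 13, -2, 7, 17, 6, 2, 4, 11, 10, 5, 3, 12]
j=2: nums[2]=-2 ≤ 12 → i=1, swap nums[1],nums[2] → [0, -2, 13, 7, 17, 6, 2, 4, 11, 10, 5, 3, 12]
j=3: nums[3]=7 ≤ 12 → i=2, swap nums[2],nums[3] → [0, -2, 7, 13, 17, 6, 2, 4, 11, 10, 5, 3, 12]
j=4: nums[4]=17 > 12 → no swap
j=5: nums[5]=6 ≤ 12 → i=3, swap nums[3],nums[5] → [0, -2, 7, 6, 17, 13, 2, 4, 11, 10, 5, 3, 12]
j=6: nums[6]=2 ≤ 12 → i=4, swap nums[4],nums[6] → [0, -2, 7, 6, 2, 13, 17, 4, 11, 10, 5, 3, 12]
j=7: nums[7]=4 ≤ 12 → i=5, swap nums[5],nums[7] → [0, -2, 7, 6, 2, 4, 17, 13, 11, 10, 5, 3, 12]
j=8: nums[8]=11 ≤ 12 → i=6, swap nums[6],nums[8] → [0, -2, 7, 6, 2, 4, 11, 13, 17, 10, 5, 3, 12]
j=9: nums[9]=10 ≤ 12 → i=7, swap nums[7],nums[9] → [0, -2, 7, 6, 2, 4, 11, 10, 17, 13, 5, 3, 12]
j=10: nums[10]=5 ≤ 12 → i=8, swap nums[8],nums[10] → [0, -2, 7, 6, 2, 4, 11, 10, 5, 13, 17, 3, 12]
j=11: nums[11]=3 ≤ 12 → i=9, swap nums[9],nums[11] → [0, -2, 7, 6, 2, 4, 11, 10, 5, 3, 17, 13, 12]
final swap nums[10],nums[12] → [0, -2, 7, 6, 2, 4, 11, 10, 5, 3, 12, 13, 17]; return 10

[0, -2, 7, 6, 2, 4, 11, 10, 5, 3, 12, 13, 17]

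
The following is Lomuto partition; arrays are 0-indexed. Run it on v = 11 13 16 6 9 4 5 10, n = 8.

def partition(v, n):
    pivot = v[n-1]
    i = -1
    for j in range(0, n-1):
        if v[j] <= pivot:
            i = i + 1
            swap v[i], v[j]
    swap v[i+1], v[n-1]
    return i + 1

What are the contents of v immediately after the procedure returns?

6 9 4 5 10 16 11 13

pivot = v[7] = 10; i = -1
j=0: v[0]=11 > 10 → no swap
j=1: v[1]=13 > 10 → no swap
j=2: v[2]=16 > 10 → no swap
j=3: v[3]=6 ≤ 10 → i=0, swap v[0],v[3] → 6 13 16 11 9 4 5 10
j=4: v[4]=9 ≤ 10 → i=1, swap v[1],v[4] → 6 9 16 11 13 4 5 10
j=5: v[5]=4 ≤ 10 → i=2, swap v[2],v[5] → 6 9 4 11 13 16 5 10
j=6: v[6]=5 ≤ 10 → i=3, swap v[3],v[6] → 6 9 4 5 13 16 11 10
final swap v[4],v[7] → 6 9 4 5 10 16 11 13; return 4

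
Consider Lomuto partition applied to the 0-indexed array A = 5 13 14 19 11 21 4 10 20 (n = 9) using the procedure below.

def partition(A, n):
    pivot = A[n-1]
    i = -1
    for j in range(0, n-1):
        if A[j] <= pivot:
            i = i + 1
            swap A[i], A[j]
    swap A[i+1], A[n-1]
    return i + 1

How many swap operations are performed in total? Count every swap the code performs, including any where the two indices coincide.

pivot = A[8] = 20; i = -1
j=0: A[0]=5 ≤ 20 → i=0, swap A[0],A[0] (no change) → 5 13 14 19 11 21 4 10 20
j=1: A[1]=13 ≤ 20 → i=1, swap A[1],A[1] (no change) → 5 13 14 19 11 21 4 10 20
j=2: A[2]=14 ≤ 20 → i=2, swap A[2],A[2] (no change) → 5 13 14 19 11 21 4 10 20
j=3: A[3]=19 ≤ 20 → i=3, swap A[3],A[3] (no change) → 5 13 14 19 11 21 4 10 20
j=4: A[4]=11 ≤ 20 → i=4, swap A[4],A[4] (no change) → 5 13 14 19 11 21 4 10 20
j=5: A[5]=21 > 20 → no swap
j=6: A[6]=4 ≤ 20 → i=5, swap A[5],A[6] → 5 13 14 19 11 4 21 10 20
j=7: A[7]=10 ≤ 20 → i=6, swap A[6],A[7] → 5 13 14 19 11 4 10 21 20
final swap A[7],A[8] → 5 13 14 19 11 4 10 20 21; return 7

8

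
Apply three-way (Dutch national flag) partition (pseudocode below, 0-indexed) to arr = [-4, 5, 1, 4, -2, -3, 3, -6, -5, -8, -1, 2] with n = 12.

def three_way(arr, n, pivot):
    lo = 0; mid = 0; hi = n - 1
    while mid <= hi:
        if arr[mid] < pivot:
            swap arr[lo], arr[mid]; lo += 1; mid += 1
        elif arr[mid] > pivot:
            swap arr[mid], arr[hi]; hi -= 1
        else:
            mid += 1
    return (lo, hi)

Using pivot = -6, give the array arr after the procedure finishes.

pivot = -6; lo=0, mid=0, hi=11
arr[mid]=-4>-6: swap arr[0],arr[11]; hi=10 → [2, 5, 1, 4, -2, -3, 3, -6, -5, -8, -1, -4]
arr[mid]=2>-6: swap arr[0],arr[10]; hi=9 → [-1, 5, 1, 4, -2, -3, 3, -6, -5, -8, 2, -4]
arr[mid]=-1>-6: swap arr[0],arr[9]; hi=8 → [-8, 5, 1, 4, -2, -3, 3, -6, -5, -1, 2, -4]
arr[mid]=-8<-6: swap arr[0],arr[0]; lo=1,mid=1 → [-8, 5, 1, 4, -2, -3, 3, -6, -5, -1, 2, -4]
arr[mid]=5>-6: swap arr[1],arr[8]; hi=7 → [-8, -5, 1, 4, -2, -3, 3, -6, 5, -1, 2, -4]
arr[mid]=-5>-6: swap arr[1],arr[7]; hi=6 → [-8, -6, 1, 4, -2, -3, 3, -5, 5, -1, 2, -4]
arr[mid]=-6=-6: mid=2
arr[mid]=1>-6: swap arr[2],arr[6]; hi=5 → [-8, -6, 3, 4, -2, -3, 1, -5, 5, -1, 2, -4]
arr[mid]=3>-6: swap arr[2],arr[5]; hi=4 → [-8, -6, -3, 4, -2, 3, 1, -5, 5, -1, 2, -4]
arr[mid]=-3>-6: swap arr[2],arr[4]; hi=3 → [-8, -6, -2, 4, -3, 3, 1, -5, 5, -1, 2, -4]
arr[mid]=-2>-6: swap arr[2],arr[3]; hi=2 → [-8, -6, 4, -2, -3, 3, 1, -5, 5, -1, 2, -4]
arr[mid]=4>-6: swap arr[2],arr[2]; hi=1 → [-8, -6, 4, -2, -3, 3, 1, -5, 5, -1, 2, -4]
end: lo=1, hi=1; arr = [-8, -6, 4, -2, -3, 3, 1, -5, 5, -1, 2, -4]

[-8, -6, 4, -2, -3, 3, 1, -5, 5, -1, 2, -4]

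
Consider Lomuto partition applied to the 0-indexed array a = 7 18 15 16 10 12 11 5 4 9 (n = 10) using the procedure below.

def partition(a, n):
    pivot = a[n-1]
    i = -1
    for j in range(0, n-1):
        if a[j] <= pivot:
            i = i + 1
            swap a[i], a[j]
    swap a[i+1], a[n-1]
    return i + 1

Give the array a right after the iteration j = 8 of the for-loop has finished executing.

pivot = a[9] = 9; i = -1
j=0: a[0]=7 ≤ 9 → i=0, swap a[0],a[0] (no change) → 7 18 15 16 10 12 11 5 4 9
j=1: a[1]=18 > 9 → no swap
j=2: a[2]=15 > 9 → no swap
j=3: a[3]=16 > 9 → no swap
j=4: a[4]=10 > 9 → no swap
j=5: a[5]=12 > 9 → no swap
j=6: a[6]=11 > 9 → no swap
j=7: a[7]=5 ≤ 9 → i=1, swap a[1],a[7] → 7 5 15 16 10 12 11 18 4 9
j=8: a[8]=4 ≤ 9 → i=2, swap a[2],a[8] → 7 5 4 16 10 12 11 18 15 9
(after j=8) a = 7 5 4 16 10 12 11 18 15 9

7 5 4 16 10 12 11 18 15 9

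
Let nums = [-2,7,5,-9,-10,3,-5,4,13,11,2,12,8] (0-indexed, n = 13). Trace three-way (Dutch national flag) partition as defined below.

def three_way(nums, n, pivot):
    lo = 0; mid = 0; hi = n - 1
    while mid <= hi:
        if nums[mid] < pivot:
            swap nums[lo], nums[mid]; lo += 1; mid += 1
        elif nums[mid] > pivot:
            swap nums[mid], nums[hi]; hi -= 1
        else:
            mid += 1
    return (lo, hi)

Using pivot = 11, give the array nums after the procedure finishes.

[-2,7,5,-9,-10,3,-5,4,8,2,11,12,13]

pivot = 11; lo=0, mid=0, hi=12
nums[mid]=-2<11: swap nums[0],nums[0]; lo=1,mid=1 → [-2,7,5,-9,-10,3,-5,4,13,11,2,12,8]
nums[mid]=7<11: swap nums[1],nums[1]; lo=2,mid=2 → [-2,7,5,-9,-10,3,-5,4,13,11,2,12,8]
nums[mid]=5<11: swap nums[2],nums[2]; lo=3,mid=3 → [-2,7,5,-9,-10,3,-5,4,13,11,2,12,8]
nums[mid]=-9<11: swap nums[3],nums[3]; lo=4,mid=4 → [-2,7,5,-9,-10,3,-5,4,13,11,2,12,8]
nums[mid]=-10<11: swap nums[4],nums[4]; lo=5,mid=5 → [-2,7,5,-9,-10,3,-5,4,13,11,2,12,8]
nums[mid]=3<11: swap nums[5],nums[5]; lo=6,mid=6 → [-2,7,5,-9,-10,3,-5,4,13,11,2,12,8]
nums[mid]=-5<11: swap nums[6],nums[6]; lo=7,mid=7 → [-2,7,5,-9,-10,3,-5,4,13,11,2,12,8]
nums[mid]=4<11: swap nums[7],nums[7]; lo=8,mid=8 → [-2,7,5,-9,-10,3,-5,4,13,11,2,12,8]
nums[mid]=13>11: swap nums[8],nums[12]; hi=11 → [-2,7,5,-9,-10,3,-5,4,8,11,2,12,13]
nums[mid]=8<11: swap nums[8],nums[8]; lo=9,mid=9 → [-2,7,5,-9,-10,3,-5,4,8,11,2,12,13]
nums[mid]=11=11: mid=10
nums[mid]=2<11: swap nums[9],nums[10]; lo=10,mid=11 → [-2,7,5,-9,-10,3,-5,4,8,2,11,12,13]
nums[mid]=12>11: swap nums[11],nums[11]; hi=10 → [-2,7,5,-9,-10,3,-5,4,8,2,11,12,13]
end: lo=10, hi=10; nums = [-2,7,5,-9,-10,3,-5,4,8,2,11,12,13]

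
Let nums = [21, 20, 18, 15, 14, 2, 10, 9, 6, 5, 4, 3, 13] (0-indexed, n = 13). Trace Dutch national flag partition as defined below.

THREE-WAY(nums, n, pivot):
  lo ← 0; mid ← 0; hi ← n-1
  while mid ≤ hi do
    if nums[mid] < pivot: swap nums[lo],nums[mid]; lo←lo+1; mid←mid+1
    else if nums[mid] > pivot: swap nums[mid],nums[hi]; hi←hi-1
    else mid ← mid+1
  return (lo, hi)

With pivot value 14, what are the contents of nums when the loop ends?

lo=0 mid=0 hi=12
21>14: swap(0,12), hi=11 ⇒ [13, 20, 18, 15, 14, 2, 10, 9, 6, 5, 4, 3, 21]
13<14: swap(0,0), lo=1 mid=1 ⇒ [13, 20, 18, 15, 14, 2, 10, 9, 6, 5, 4, 3, 21]
20>14: swap(1,11), hi=10 ⇒ [13, 3, 18, 15, 14, 2, 10, 9, 6, 5, 4, 20, 21]
3<14: swap(1,1), lo=2 mid=2 ⇒ [13, 3, 18, 15, 14, 2, 10, 9, 6, 5, 4, 20, 21]
18>14: swap(2,10), hi=9 ⇒ [13, 3, 4, 15, 14, 2, 10, 9, 6, 5, 18, 20, 21]
4<14: swap(2,2), lo=3 mid=3 ⇒ [13, 3, 4, 15, 14, 2, 10, 9, 6, 5, 18, 20, 21]
15>14: swap(3,9), hi=8 ⇒ [13, 3, 4, 5, 14, 2, 10, 9, 6, 15, 18, 20, 21]
5<14: swap(3,3), lo=4 mid=4 ⇒ [13, 3, 4, 5, 14, 2, 10, 9, 6, 15, 18, 20, 21]
14=14: mid=5
2<14: swap(4,5), lo=5 mid=6 ⇒ [13, 3, 4, 5, 2, 14, 10, 9, 6, 15, 18, 20, 21]
10<14: swap(5,6), lo=6 mid=7 ⇒ [13, 3, 4, 5, 2, 10, 14, 9, 6, 15, 18, 20, 21]
9<14: swap(6,7), lo=7 mid=8 ⇒ [13, 3, 4, 5, 2, 10, 9, 14, 6, 15, 18, 20, 21]
6<14: swap(7,8), lo=8 mid=9 ⇒ [13, 3, 4, 5, 2, 10, 9, 6, 14, 15, 18, 20, 21]
done. lo=8 hi=8; nums=[13, 3, 4, 5, 2, 10, 9, 6, 14, 15, 18, 20, 21]

[13, 3, 4, 5, 2, 10, 9, 6, 14, 15, 18, 20, 21]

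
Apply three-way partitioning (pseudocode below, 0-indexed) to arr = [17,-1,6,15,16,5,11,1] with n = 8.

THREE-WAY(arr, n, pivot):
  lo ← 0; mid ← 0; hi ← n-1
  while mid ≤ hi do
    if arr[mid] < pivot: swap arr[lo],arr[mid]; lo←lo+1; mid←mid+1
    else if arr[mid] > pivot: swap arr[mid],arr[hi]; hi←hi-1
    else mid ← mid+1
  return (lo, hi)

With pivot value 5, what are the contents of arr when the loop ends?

lo=0 mid=0 hi=7
17>5: swap(0,7), hi=6 ⇒ [1,-1,6,15,16,5,11,17]
1<5: swap(0,0), lo=1 mid=1 ⇒ [1,-1,6,15,16,5,11,17]
-1<5: swap(1,1), lo=2 mid=2 ⇒ [1,-1,6,15,16,5,11,17]
6>5: swap(2,6), hi=5 ⇒ [1,-1,11,15,16,5,6,17]
11>5: swap(2,5), hi=4 ⇒ [1,-1,5,15,16,11,6,17]
5=5: mid=3
15>5: swap(3,4), hi=3 ⇒ [1,-1,5,16,15,11,6,17]
16>5: swap(3,3), hi=2 ⇒ [1,-1,5,16,15,11,6,17]
done. lo=2 hi=2; arr=[1,-1,5,16,15,11,6,17]

[1,-1,5,16,15,11,6,17]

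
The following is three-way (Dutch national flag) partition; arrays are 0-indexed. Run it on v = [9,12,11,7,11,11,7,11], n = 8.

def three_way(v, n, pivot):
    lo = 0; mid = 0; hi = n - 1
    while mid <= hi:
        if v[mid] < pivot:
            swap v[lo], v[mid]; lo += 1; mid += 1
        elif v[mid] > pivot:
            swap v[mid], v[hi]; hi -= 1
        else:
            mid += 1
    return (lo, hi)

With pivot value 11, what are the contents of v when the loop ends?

[9,7,7,11,11,11,11,12]

lo=0 mid=0 hi=7
9<11: swap(0,0), lo=1 mid=1 ⇒ [9,12,11,7,11,11,7,11]
12>11: swap(1,7), hi=6 ⇒ [9,11,11,7,11,11,7,12]
11=11: mid=2
11=11: mid=3
7<11: swap(1,3), lo=2 mid=4 ⇒ [9,7,11,11,11,11,7,12]
11=11: mid=5
11=11: mid=6
7<11: swap(2,6), lo=3 mid=7 ⇒ [9,7,7,11,11,11,11,12]
done. lo=3 hi=6; v=[9,7,7,11,11,11,11,12]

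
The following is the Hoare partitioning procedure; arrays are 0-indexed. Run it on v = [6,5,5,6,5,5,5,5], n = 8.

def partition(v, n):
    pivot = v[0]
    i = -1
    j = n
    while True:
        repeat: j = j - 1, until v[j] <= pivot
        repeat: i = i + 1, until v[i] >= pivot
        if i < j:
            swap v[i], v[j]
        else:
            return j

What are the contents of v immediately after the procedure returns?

[5,5,5,5,5,5,6,6]

pivot = v[0] = 6; i = -1, j = 8
j→7 (v[7]=5≤6), i→0 (v[0]=6≥6); i<j, swap → [5,5,5,6,5,5,5,6]
j→6 (v[6]=5≤6), i→3 (v[3]=6≥6); i<j, swap → [5,5,5,5,5,5,6,6]
j→5, i→6; i≥j, return j=5. v = [5,5,5,5,5,5,6,6]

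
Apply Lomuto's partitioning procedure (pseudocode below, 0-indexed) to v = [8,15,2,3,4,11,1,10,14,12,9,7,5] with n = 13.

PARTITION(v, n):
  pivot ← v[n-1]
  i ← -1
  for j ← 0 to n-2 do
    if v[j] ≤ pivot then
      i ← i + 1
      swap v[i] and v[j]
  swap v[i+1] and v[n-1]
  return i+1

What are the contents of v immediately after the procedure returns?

pivot=5, i=-1
j=0: 8>5, skip
j=1: 15>5, skip
j=2: 2≤5, i=0, swap(0,2) ⇒ [2,15,8,3,4,11,1,10,14,12,9,7,5]
j=3: 3≤5, i=1, swap(1,3) ⇒ [2,3,8,15,4,11,1,10,14,12,9,7,5]
j=4: 4≤5, i=2, swap(2,4) ⇒ [2,3,4,15,8,11,1,10,14,12,9,7,5]
j=5: 11>5, skip
j=6: 1≤5, i=3, swap(3,6) ⇒ [2,3,4,1,8,11,15,10,14,12,9,7,5]
j=7: 10>5, skip
j=8: 14>5, skip
j=9: 12>5, skip
j=10: 9>5, skip
j=11: 7>5, skip
swap(4,12) ⇒ [2,3,4,1,5,11,15,10,14,12,9,7,8]; return 4

[2,3,4,1,5,11,15,10,14,12,9,7,8]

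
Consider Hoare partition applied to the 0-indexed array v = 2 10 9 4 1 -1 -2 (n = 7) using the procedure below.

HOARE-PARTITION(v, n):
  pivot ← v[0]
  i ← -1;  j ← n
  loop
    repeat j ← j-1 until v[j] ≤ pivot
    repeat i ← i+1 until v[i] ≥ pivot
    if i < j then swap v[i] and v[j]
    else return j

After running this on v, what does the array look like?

-2 -1 1 4 9 10 2

pivot=2
j stops at 6 (-2), i stops at 0 (2); swap ⇒ -2 10 9 4 1 -1 2
j stops at 5 (-1), i stops at 1 (10); swap ⇒ -2 -1 9 4 1 10 2
j stops at 4 (1), i stops at 2 (9); swap ⇒ -2 -1 1 4 9 10 2
j stops at 2, i stops at 3; i≥j ⇒ return 2. v=-2 -1 1 4 9 10 2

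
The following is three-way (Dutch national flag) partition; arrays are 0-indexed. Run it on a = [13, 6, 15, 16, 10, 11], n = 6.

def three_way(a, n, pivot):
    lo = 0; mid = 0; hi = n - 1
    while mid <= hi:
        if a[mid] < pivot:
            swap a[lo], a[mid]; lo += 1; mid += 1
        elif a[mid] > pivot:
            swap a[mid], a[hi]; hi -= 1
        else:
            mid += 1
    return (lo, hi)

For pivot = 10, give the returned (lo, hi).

(1, 1)

lo=0 mid=0 hi=5
13>10: swap(0,5), hi=4 ⇒ [11, 6, 15, 16, 10, 13]
11>10: swap(0,4), hi=3 ⇒ [10, 6, 15, 16, 11, 13]
10=10: mid=1
6<10: swap(0,1), lo=1 mid=2 ⇒ [6, 10, 15, 16, 11, 13]
15>10: swap(2,3), hi=2 ⇒ [6, 10, 16, 15, 11, 13]
16>10: swap(2,2), hi=1 ⇒ [6, 10, 16, 15, 11, 13]
done. lo=1 hi=1; a=[6, 10, 16, 15, 11, 13]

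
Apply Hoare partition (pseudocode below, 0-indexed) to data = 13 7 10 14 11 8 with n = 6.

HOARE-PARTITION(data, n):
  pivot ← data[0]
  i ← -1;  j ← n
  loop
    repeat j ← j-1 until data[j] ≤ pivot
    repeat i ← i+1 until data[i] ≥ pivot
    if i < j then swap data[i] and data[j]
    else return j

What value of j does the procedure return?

pivot = data[0] = 13; i = -1, j = 6
j→5 (data[5]=8≤13), i→0 (data[0]=13≥13); i<j, swap → 8 7 10 14 11 13
j→4 (data[4]=11≤13), i→3 (data[3]=14≥13); i<j, swap → 8 7 10 11 14 13
j→3, i→4; i≥j, return j=3. data = 8 7 10 11 14 13

3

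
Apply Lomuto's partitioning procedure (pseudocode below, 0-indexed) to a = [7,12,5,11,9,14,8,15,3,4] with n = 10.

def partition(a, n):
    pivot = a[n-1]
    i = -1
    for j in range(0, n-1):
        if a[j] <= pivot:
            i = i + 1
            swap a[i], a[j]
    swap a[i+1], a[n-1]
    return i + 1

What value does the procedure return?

1

pivot = a[9] = 4; i = -1
j=0: a[0]=7 > 4 → no swap
j=1: a[1]=12 > 4 → no swap
j=2: a[2]=5 > 4 → no swap
j=3: a[3]=11 > 4 → no swap
j=4: a[4]=9 > 4 → no swap
j=5: a[5]=14 > 4 → no swap
j=6: a[6]=8 > 4 → no swap
j=7: a[7]=15 > 4 → no swap
j=8: a[8]=3 ≤ 4 → i=0, swap a[0],a[8] → [3,12,5,11,9,14,8,15,7,4]
final swap a[1],a[9] → [3,4,5,11,9,14,8,15,7,12]; return 1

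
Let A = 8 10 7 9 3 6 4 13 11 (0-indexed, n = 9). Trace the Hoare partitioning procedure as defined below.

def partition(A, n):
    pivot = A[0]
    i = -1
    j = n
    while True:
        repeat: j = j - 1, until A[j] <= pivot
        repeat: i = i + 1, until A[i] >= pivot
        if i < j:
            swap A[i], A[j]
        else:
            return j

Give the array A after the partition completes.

pivot = A[0] = 8; i = -1, j = 9
j→6 (A[6]=4≤8), i→0 (A[0]=8≥8); i<j, swap → 4 10 7 9 3 6 8 13 11
j→5 (A[5]=6≤8), i→1 (A[1]=10≥8); i<j, swap → 4 6 7 9 3 10 8 13 11
j→4 (A[4]=3≤8), i→3 (A[3]=9≥8); i<j, swap → 4 6 7 3 9 10 8 13 11
j→3, i→4; i≥j, return j=3. A = 4 6 7 3 9 10 8 13 11

4 6 7 3 9 10 8 13 11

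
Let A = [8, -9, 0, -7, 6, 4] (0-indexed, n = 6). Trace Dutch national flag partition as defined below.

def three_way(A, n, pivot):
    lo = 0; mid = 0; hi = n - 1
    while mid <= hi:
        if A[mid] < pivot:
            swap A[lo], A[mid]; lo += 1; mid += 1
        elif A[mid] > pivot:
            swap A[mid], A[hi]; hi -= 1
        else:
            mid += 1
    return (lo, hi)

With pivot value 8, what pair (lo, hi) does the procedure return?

(5, 5)

lo=0 mid=0 hi=5
8=8: mid=1
-9<8: swap(0,1), lo=1 mid=2 ⇒ [-9, 8, 0, -7, 6, 4]
0<8: swap(1,2), lo=2 mid=3 ⇒ [-9, 0, 8, -7, 6, 4]
-7<8: swap(2,3), lo=3 mid=4 ⇒ [-9, 0, -7, 8, 6, 4]
6<8: swap(3,4), lo=4 mid=5 ⇒ [-9, 0, -7, 6, 8, 4]
4<8: swap(4,5), lo=5 mid=6 ⇒ [-9, 0, -7, 6, 4, 8]
done. lo=5 hi=5; A=[-9, 0, -7, 6, 4, 8]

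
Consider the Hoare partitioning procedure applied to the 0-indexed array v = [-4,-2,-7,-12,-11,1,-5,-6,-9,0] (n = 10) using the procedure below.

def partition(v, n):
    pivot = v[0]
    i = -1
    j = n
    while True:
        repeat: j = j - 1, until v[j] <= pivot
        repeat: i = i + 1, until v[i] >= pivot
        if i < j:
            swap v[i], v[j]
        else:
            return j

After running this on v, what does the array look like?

[-9,-6,-7,-12,-11,-5,1,-2,-4,0]

pivot=-4
j stops at 8 (-9), i stops at 0 (-4); swap ⇒ [-9,-2,-7,-12,-11,1,-5,-6,-4,0]
j stops at 7 (-6), i stops at 1 (-2); swap ⇒ [-9,-6,-7,-12,-11,1,-5,-2,-4,0]
j stops at 6 (-5), i stops at 5 (1); swap ⇒ [-9,-6,-7,-12,-11,-5,1,-2,-4,0]
j stops at 5, i stops at 6; i≥j ⇒ return 5. v=[-9,-6,-7,-12,-11,-5,1,-2,-4,0]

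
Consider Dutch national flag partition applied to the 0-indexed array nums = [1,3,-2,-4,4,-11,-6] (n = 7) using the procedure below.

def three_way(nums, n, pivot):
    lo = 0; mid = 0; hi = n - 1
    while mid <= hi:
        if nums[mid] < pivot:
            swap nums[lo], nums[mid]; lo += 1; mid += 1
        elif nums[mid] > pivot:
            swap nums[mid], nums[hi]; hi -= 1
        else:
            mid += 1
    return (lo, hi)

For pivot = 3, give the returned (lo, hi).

(5, 5)

pivot = 3; lo=0, mid=0, hi=6
nums[mid]=1<3: swap nums[0],nums[0]; lo=1,mid=1 → [1,3,-2,-4,4,-11,-6]
nums[mid]=3=3: mid=2
nums[mid]=-2<3: swap nums[1],nums[2]; lo=2,mid=3 → [1,-2,3,-4,4,-11,-6]
nums[mid]=-4<3: swap nums[2],nums[3]; lo=3,mid=4 → [1,-2,-4,3,4,-11,-6]
nums[mid]=4>3: swap nums[4],nums[6]; hi=5 → [1,-2,-4,3,-6,-11,4]
nums[mid]=-6<3: swap nums[3],nums[4]; lo=4,mid=5 → [1,-2,-4,-6,3,-11,4]
nums[mid]=-11<3: swap nums[4],nums[5]; lo=5,mid=6 → [1,-2,-4,-6,-11,3,4]
end: lo=5, hi=5; nums = [1,-2,-4,-6,-11,3,4]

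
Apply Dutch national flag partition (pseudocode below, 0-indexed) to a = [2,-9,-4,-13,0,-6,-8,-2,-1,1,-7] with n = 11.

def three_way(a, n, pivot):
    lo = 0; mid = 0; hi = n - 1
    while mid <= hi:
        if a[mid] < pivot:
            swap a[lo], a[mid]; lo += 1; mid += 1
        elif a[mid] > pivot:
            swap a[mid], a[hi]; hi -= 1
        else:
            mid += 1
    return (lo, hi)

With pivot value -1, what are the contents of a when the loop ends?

[-7,-9,-4,-13,-6,-8,-2,-1,1,0,2]

lo=0 mid=0 hi=10
2>-1: swap(0,10), hi=9 ⇒ [-7,-9,-4,-13,0,-6,-8,-2,-1,1,2]
-7<-1: swap(0,0), lo=1 mid=1 ⇒ [-7,-9,-4,-13,0,-6,-8,-2,-1,1,2]
-9<-1: swap(1,1), lo=2 mid=2 ⇒ [-7,-9,-4,-13,0,-6,-8,-2,-1,1,2]
-4<-1: swap(2,2), lo=3 mid=3 ⇒ [-7,-9,-4,-13,0,-6,-8,-2,-1,1,2]
-13<-1: swap(3,3), lo=4 mid=4 ⇒ [-7,-9,-4,-13,0,-6,-8,-2,-1,1,2]
0>-1: swap(4,9), hi=8 ⇒ [-7,-9,-4,-13,1,-6,-8,-2,-1,0,2]
1>-1: swap(4,8), hi=7 ⇒ [-7,-9,-4,-13,-1,-6,-8,-2,1,0,2]
-1=-1: mid=5
-6<-1: swap(4,5), lo=5 mid=6 ⇒ [-7,-9,-4,-13,-6,-1,-8,-2,1,0,2]
-8<-1: swap(5,6), lo=6 mid=7 ⇒ [-7,-9,-4,-13,-6,-8,-1,-2,1,0,2]
-2<-1: swap(6,7), lo=7 mid=8 ⇒ [-7,-9,-4,-13,-6,-8,-2,-1,1,0,2]
done. lo=7 hi=7; a=[-7,-9,-4,-13,-6,-8,-2,-1,1,0,2]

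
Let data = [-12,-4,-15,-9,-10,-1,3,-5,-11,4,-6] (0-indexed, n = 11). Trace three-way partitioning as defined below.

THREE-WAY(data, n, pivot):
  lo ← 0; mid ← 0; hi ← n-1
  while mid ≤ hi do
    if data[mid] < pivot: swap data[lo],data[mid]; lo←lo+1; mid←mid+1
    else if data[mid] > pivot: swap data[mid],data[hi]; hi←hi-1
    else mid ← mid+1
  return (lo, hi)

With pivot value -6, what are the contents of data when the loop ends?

[-12,-15,-9,-10,-11,-6,-5,3,4,-1,-4]

lo=0 mid=0 hi=10
-12<-6: swap(0,0), lo=1 mid=1 ⇒ [-12,-4,-15,-9,-10,-1,3,-5,-11,4,-6]
-4>-6: swap(1,10), hi=9 ⇒ [-12,-6,-15,-9,-10,-1,3,-5,-11,4,-4]
-6=-6: mid=2
-15<-6: swap(1,2), lo=2 mid=3 ⇒ [-12,-15,-6,-9,-10,-1,3,-5,-11,4,-4]
-9<-6: swap(2,3), lo=3 mid=4 ⇒ [-12,-15,-9,-6,-10,-1,3,-5,-11,4,-4]
-10<-6: swap(3,4), lo=4 mid=5 ⇒ [-12,-15,-9,-10,-6,-1,3,-5,-11,4,-4]
-1>-6: swap(5,9), hi=8 ⇒ [-12,-15,-9,-10,-6,4,3,-5,-11,-1,-4]
4>-6: swap(5,8), hi=7 ⇒ [-12,-15,-9,-10,-6,-11,3,-5,4,-1,-4]
-11<-6: swap(4,5), lo=5 mid=6 ⇒ [-12,-15,-9,-10,-11,-6,3,-5,4,-1,-4]
3>-6: swap(6,7), hi=6 ⇒ [-12,-15,-9,-10,-11,-6,-5,3,4,-1,-4]
-5>-6: swap(6,6), hi=5 ⇒ [-12,-15,-9,-10,-11,-6,-5,3,4,-1,-4]
done. lo=5 hi=5; data=[-12,-15,-9,-10,-11,-6,-5,3,4,-1,-4]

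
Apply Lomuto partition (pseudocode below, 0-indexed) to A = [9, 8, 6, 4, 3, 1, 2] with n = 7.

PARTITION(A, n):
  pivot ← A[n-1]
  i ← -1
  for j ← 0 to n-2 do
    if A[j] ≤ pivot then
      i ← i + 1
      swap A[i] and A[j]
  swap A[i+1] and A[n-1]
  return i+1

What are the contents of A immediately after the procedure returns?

[1, 2, 6, 4, 3, 9, 8]

pivot = A[6] = 2; i = -1
j=0: A[0]=9 > 2 → no swap
j=1: A[1]=8 > 2 → no swap
j=2: A[2]=6 > 2 → no swap
j=3: A[3]=4 > 2 → no swap
j=4: A[4]=3 > 2 → no swap
j=5: A[5]=1 ≤ 2 → i=0, swap A[0],A[5] → [1, 8, 6, 4, 3, 9, 2]
final swap A[1],A[6] → [1, 2, 6, 4, 3, 9, 8]; return 1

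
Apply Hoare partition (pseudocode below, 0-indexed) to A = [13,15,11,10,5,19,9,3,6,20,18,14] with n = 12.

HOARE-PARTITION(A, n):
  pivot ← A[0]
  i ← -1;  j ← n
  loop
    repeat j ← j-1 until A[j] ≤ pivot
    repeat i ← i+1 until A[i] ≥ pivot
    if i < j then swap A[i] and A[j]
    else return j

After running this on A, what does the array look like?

[6,3,11,10,5,9,19,15,13,20,18,14]

pivot = A[0] = 13; i = -1, j = 12
j→8 (A[8]=6≤13), i→0 (A[0]=13≥13); i<j, swap → [6,15,11,10,5,19,9,3,13,20,18,14]
j→7 (A[7]=3≤13), i→1 (A[1]=15≥13); i<j, swap → [6,3,11,10,5,19,9,15,13,20,18,14]
j→6 (A[6]=9≤13), i→5 (A[5]=19≥13); i<j, swap → [6,3,11,10,5,9,19,15,13,20,18,14]
j→5, i→6; i≥j, return j=5. A = [6,3,11,10,5,9,19,15,13,20,18,14]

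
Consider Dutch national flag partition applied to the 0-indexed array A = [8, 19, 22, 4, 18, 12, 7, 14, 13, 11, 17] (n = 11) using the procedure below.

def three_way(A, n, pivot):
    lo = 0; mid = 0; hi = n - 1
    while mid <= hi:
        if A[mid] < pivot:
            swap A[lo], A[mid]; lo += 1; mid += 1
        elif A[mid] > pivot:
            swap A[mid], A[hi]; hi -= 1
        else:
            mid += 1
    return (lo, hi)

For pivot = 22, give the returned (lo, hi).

(10, 10)

lo=0 mid=0 hi=10
8<22: swap(0,0), lo=1 mid=1 ⇒ [8, 19, 22, 4, 18, 12, 7, 14, 13, 11, 17]
19<22: swap(1,1), lo=2 mid=2 ⇒ [8, 19, 22, 4, 18, 12, 7, 14, 13, 11, 17]
22=22: mid=3
4<22: swap(2,3), lo=3 mid=4 ⇒ [8, 19, 4, 22, 18, 12, 7, 14, 13, 11, 17]
18<22: swap(3,4), lo=4 mid=5 ⇒ [8, 19, 4, 18, 22, 12, 7, 14, 13, 11, 17]
12<22: swap(4,5), lo=5 mid=6 ⇒ [8, 19, 4, 18, 12, 22, 7, 14, 13, 11, 17]
7<22: swap(5,6), lo=6 mid=7 ⇒ [8, 19, 4, 18, 12, 7, 22, 14, 13, 11, 17]
14<22: swap(6,7), lo=7 mid=8 ⇒ [8, 19, 4, 18, 12, 7, 14, 22, 13, 11, 17]
13<22: swap(7,8), lo=8 mid=9 ⇒ [8, 19, 4, 18, 12, 7, 14, 13, 22, 11, 17]
11<22: swap(8,9), lo=9 mid=10 ⇒ [8, 19, 4, 18, 12, 7, 14, 13, 11, 22, 17]
17<22: swap(9,10), lo=10 mid=11 ⇒ [8, 19, 4, 18, 12, 7, 14, 13, 11, 17, 22]
done. lo=10 hi=10; A=[8, 19, 4, 18, 12, 7, 14, 13, 11, 17, 22]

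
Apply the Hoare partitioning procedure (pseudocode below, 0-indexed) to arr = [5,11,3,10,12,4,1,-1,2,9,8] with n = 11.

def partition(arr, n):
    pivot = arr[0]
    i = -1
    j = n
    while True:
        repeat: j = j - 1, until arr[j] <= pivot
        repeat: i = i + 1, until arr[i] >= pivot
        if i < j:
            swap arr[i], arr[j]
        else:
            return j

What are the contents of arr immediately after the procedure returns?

[2,-1,3,1,4,12,10,11,5,9,8]

pivot=5
j stops at 8 (2), i stops at 0 (5); swap ⇒ [2,11,3,10,12,4,1,-1,5,9,8]
j stops at 7 (-1), i stops at 1 (11); swap ⇒ [2,-1,3,10,12,4,1,11,5,9,8]
j stops at 6 (1), i stops at 3 (10); swap ⇒ [2,-1,3,1,12,4,10,11,5,9,8]
j stops at 5 (4), i stops at 4 (12); swap ⇒ [2,-1,3,1,4,12,10,11,5,9,8]
j stops at 4, i stops at 5; i≥j ⇒ return 4. arr=[2,-1,3,1,4,12,10,11,5,9,8]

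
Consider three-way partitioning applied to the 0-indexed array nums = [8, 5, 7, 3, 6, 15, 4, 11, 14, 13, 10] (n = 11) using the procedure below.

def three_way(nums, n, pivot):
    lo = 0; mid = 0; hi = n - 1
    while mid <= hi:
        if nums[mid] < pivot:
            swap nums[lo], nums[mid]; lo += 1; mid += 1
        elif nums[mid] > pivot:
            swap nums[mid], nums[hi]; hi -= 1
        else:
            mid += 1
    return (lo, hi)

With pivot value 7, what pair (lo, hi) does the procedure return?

(4, 4)

pivot = 7; lo=0, mid=0, hi=10
nums[mid]=8>7: swap nums[0],nums[10]; hi=9 → [10, 5, 7, 3, 6, 15, 4, 11, 14, 13, 8]
nums[mid]=10>7: swap nums[0],nums[9]; hi=8 → [13, 5, 7, 3, 6, 15, 4, 11, 14, 10, 8]
nums[mid]=13>7: swap nums[0],nums[8]; hi=7 → [14, 5, 7, 3, 6, 15, 4, 11, 13, 10, 8]
nums[mid]=14>7: swap nums[0],nums[7]; hi=6 → [11, 5, 7, 3, 6, 15, 4, 14, 13, 10, 8]
nums[mid]=11>7: swap nums[0],nums[6]; hi=5 → [4, 5, 7, 3, 6, 15, 11, 14, 13, 10, 8]
nums[mid]=4<7: swap nums[0],nums[0]; lo=1,mid=1 → [4, 5, 7, 3, 6, 15, 11, 14, 13, 10, 8]
nums[mid]=5<7: swap nums[1],nums[1]; lo=2,mid=2 → [4, 5, 7, 3, 6, 15, 11, 14, 13, 10, 8]
nums[mid]=7=7: mid=3
nums[mid]=3<7: swap nums[2],nums[3]; lo=3,mid=4 → [4, 5, 3, 7, 6, 15, 11, 14, 13, 10, 8]
nums[mid]=6<7: swap nums[3],nums[4]; lo=4,mid=5 → [4, 5, 3, 6, 7, 15, 11, 14, 13, 10, 8]
nums[mid]=15>7: swap nums[5],nums[5]; hi=4 → [4, 5, 3, 6, 7, 15, 11, 14, 13, 10, 8]
end: lo=4, hi=4; nums = [4, 5, 3, 6, 7, 15, 11, 14, 13, 10, 8]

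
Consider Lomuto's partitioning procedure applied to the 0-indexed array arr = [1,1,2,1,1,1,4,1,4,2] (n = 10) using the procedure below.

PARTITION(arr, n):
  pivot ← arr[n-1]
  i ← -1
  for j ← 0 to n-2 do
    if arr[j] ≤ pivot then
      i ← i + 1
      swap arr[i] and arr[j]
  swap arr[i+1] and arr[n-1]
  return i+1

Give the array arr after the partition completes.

pivot=2, i=-1
j=0: 1≤2, i=0, swap(0,0) ⇒ [1,1,2,1,1,1,4,1,4,2]
j=1: 1≤2, i=1, swap(1,1) ⇒ [1,1,2,1,1,1,4,1,4,2]
j=2: 2≤2, i=2, swap(2,2) ⇒ [1,1,2,1,1,1,4,1,4,2]
j=3: 1≤2, i=3, swap(3,3) ⇒ [1,1,2,1,1,1,4,1,4,2]
j=4: 1≤2, i=4, swap(4,4) ⇒ [1,1,2,1,1,1,4,1,4,2]
j=5: 1≤2, i=5, swap(5,5) ⇒ [1,1,2,1,1,1,4,1,4,2]
j=6: 4>2, skip
j=7: 1≤2, i=6, swap(6,7) ⇒ [1,1,2,1,1,1,1,4,4,2]
j=8: 4>2, skip
swap(7,9) ⇒ [1,1,2,1,1,1,1,2,4,4]; return 7

[1,1,2,1,1,1,1,2,4,4]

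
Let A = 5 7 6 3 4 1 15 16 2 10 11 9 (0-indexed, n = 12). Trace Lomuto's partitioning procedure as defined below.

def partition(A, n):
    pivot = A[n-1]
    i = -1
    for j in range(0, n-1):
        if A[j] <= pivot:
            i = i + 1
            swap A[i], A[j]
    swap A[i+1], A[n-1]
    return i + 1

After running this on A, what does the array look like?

5 7 6 3 4 1 2 9 15 10 11 16

pivot = A[11] = 9; i = -1
j=0: A[0]=5 ≤ 9 → i=0, swap A[0],A[0] (no change) → 5 7 6 3 4 1 15 16 2 10 11 9
j=1: A[1]=7 ≤ 9 → i=1, swap A[1],A[1] (no change) → 5 7 6 3 4 1 15 16 2 10 11 9
j=2: A[2]=6 ≤ 9 → i=2, swap A[2],A[2] (no change) → 5 7 6 3 4 1 15 16 2 10 11 9
j=3: A[3]=3 ≤ 9 → i=3, swap A[3],A[3] (no change) → 5 7 6 3 4 1 15 16 2 10 11 9
j=4: A[4]=4 ≤ 9 → i=4, swap A[4],A[4] (no change) → 5 7 6 3 4 1 15 16 2 10 11 9
j=5: A[5]=1 ≤ 9 → i=5, swap A[5],A[5] (no change) → 5 7 6 3 4 1 15 16 2 10 11 9
j=6: A[6]=15 > 9 → no swap
j=7: A[7]=16 > 9 → no swap
j=8: A[8]=2 ≤ 9 → i=6, swap A[6],A[8] → 5 7 6 3 4 1 2 16 15 10 11 9
j=9: A[9]=10 > 9 → no swap
j=10: A[10]=11 > 9 → no swap
final swap A[7],A[11] → 5 7 6 3 4 1 2 9 15 10 11 16; return 7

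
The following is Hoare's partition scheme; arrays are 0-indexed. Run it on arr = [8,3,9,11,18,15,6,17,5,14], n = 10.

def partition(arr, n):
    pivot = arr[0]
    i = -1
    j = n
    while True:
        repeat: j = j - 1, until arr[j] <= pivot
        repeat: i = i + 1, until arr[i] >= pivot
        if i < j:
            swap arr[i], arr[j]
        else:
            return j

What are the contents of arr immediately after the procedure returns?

[5,3,6,11,18,15,9,17,8,14]

pivot = arr[0] = 8; i = -1, j = 10
j→8 (arr[8]=5≤8), i→0 (arr[0]=8≥8); i<j, swap → [5,3,9,11,18,15,6,17,8,14]
j→6 (arr[6]=6≤8), i→2 (arr[2]=9≥8); i<j, swap → [5,3,6,11,18,15,9,17,8,14]
j→2, i→3; i≥j, return j=2. arr = [5,3,6,11,18,15,9,17,8,14]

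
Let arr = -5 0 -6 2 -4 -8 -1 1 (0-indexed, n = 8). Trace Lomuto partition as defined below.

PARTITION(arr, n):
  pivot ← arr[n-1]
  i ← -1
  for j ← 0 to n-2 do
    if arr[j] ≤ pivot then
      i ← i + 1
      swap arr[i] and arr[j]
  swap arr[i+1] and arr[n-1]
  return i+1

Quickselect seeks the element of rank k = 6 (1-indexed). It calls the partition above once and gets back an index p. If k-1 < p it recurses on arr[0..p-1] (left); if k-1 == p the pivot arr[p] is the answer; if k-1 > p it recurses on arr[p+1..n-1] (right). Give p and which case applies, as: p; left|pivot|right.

pivot=1, i=-1
j=0: -5≤1, i=0, swap(0,0) ⇒ -5 0 -6 2 -4 -8 -1 1
j=1: 0≤1, i=1, swap(1,1) ⇒ -5 0 -6 2 -4 -8 -1 1
j=2: -6≤1, i=2, swap(2,2) ⇒ -5 0 -6 2 -4 -8 -1 1
j=3: 2>1, skip
j=4: -4≤1, i=3, swap(3,4) ⇒ -5 0 -6 -4 2 -8 -1 1
j=5: -8≤1, i=4, swap(4,5) ⇒ -5 0 -6 -4 -8 2 -1 1
j=6: -1≤1, i=5, swap(5,6) ⇒ -5 0 -6 -4 -8 -1 2 1
swap(6,7) ⇒ -5 0 -6 -4 -8 -1 1 2; return 6
p = 6; k-1 = 5 < 6 ⇒ left

6; left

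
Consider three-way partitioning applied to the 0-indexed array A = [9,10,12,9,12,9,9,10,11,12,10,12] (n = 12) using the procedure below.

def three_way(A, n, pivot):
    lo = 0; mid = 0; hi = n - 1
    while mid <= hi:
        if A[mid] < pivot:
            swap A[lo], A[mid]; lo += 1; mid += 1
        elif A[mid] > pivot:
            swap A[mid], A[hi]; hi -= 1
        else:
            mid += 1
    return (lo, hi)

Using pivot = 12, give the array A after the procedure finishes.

[9,10,9,9,9,10,11,10,12,12,12,12]

pivot = 12; lo=0, mid=0, hi=11
A[mid]=9<12: swap A[0],A[0]; lo=1,mid=1 → [9,10,12,9,12,9,9,10,11,12,10,12]
A[mid]=10<12: swap A[1],A[1]; lo=2,mid=2 → [9,10,12,9,12,9,9,10,11,12,10,12]
A[mid]=12=12: mid=3
A[mid]=9<12: swap A[2],A[3]; lo=3,mid=4 → [9,10,9,12,12,9,9,10,11,12,10,12]
A[mid]=12=12: mid=5
A[mid]=9<12: swap A[3],A[5]; lo=4,mid=6 → [9,10,9,9,12,12,9,10,11,12,10,12]
A[mid]=9<12: swap A[4],A[6]; lo=5,mid=7 → [9,10,9,9,9,12,12,10,11,12,10,12]
A[mid]=10<12: swap A[5],A[7]; lo=6,mid=8 → [9,10,9,9,9,10,12,12,11,12,10,12]
A[mid]=11<12: swap A[6],A[8]; lo=7,mid=9 → [9,10,9,9,9,10,11,12,12,12,10,12]
A[mid]=12=12: mid=10
A[mid]=10<12: swap A[7],A[10]; lo=8,mid=11 → [9,10,9,9,9,10,11,10,12,12,12,12]
A[mid]=12=12: mid=12
end: lo=8, hi=11; A = [9,10,9,9,9,10,11,10,12,12,12,12]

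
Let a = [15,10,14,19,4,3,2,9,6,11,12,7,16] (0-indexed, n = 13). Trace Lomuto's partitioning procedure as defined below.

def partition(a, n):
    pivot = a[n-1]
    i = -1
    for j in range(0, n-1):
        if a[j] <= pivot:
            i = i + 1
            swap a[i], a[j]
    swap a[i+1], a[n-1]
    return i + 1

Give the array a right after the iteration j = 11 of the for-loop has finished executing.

pivot = a[12] = 16; i = -1
j=0: a[0]=15 ≤ 16 → i=0, swap a[0],a[0] (no change) → [15,10,14,19,4,3,2,9,6,11,12,7,16]
j=1: a[1]=10 ≤ 16 → i=1, swap a[1],a[1] (no change) → [15,10,14,19,4,3,2,9,6,11,12,7,16]
j=2: a[2]=14 ≤ 16 → i=2, swap a[2],a[2] (no change) → [15,10,14,19,4,3,2,9,6,11,12,7,16]
j=3: a[3]=19 > 16 → no swap
j=4: a[4]=4 ≤ 16 → i=3, swap a[3],a[4] → [15,10,14,4,19,3,2,9,6,11,12,7,16]
j=5: a[5]=3 ≤ 16 → i=4, swap a[4],a[5] → [15,10,14,4,3,19,2,9,6,11,12,7,16]
j=6: a[6]=2 ≤ 16 → i=5, swap a[5],a[6] → [15,10,14,4,3,2,19,9,6,11,12,7,16]
j=7: a[7]=9 ≤ 16 → i=6, swap a[6],a[7] → [15,10,14,4,3,2,9,19,6,11,12,7,16]
j=8: a[8]=6 ≤ 16 → i=7, swap a[7],a[8] → [15,10,14,4,3,2,9,6,19,11,12,7,16]
j=9: a[9]=11 ≤ 16 → i=8, swap a[8],a[9] → [15,10,14,4,3,2,9,6,11,19,12,7,16]
j=10: a[10]=12 ≤ 16 → i=9, swap a[9],a[10] → [15,10,14,4,3,2,9,6,11,12,19,7,16]
j=11: a[11]=7 ≤ 16 → i=10, swap a[10],a[11] → [15,10,14,4,3,2,9,6,11,12,7,19,16]
(after j=11) a = [15,10,14,4,3,2,9,6,11,12,7,19,16]

[15,10,14,4,3,2,9,6,11,12,7,19,16]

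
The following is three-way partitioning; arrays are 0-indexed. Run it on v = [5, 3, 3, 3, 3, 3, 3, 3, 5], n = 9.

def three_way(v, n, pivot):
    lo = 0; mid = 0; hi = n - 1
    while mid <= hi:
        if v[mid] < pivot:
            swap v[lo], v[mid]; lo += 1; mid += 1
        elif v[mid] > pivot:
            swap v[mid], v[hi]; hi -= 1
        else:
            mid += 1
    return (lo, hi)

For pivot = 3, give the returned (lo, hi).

pivot = 3; lo=0, mid=0, hi=8
v[mid]=5>3: swap v[0],v[8]; hi=7 → [5, 3, 3, 3, 3, 3, 3, 3, 5]
v[mid]=5>3: swap v[0],v[7]; hi=6 → [3, 3, 3, 3, 3, 3, 3, 5, 5]
v[mid]=3=3: mid=1
v[mid]=3=3: mid=2
v[mid]=3=3: mid=3
v[mid]=3=3: mid=4
v[mid]=3=3: mid=5
v[mid]=3=3: mid=6
v[mid]=3=3: mid=7
end: lo=0, hi=6; v = [3, 3, 3, 3, 3, 3, 3, 5, 5]

(0, 6)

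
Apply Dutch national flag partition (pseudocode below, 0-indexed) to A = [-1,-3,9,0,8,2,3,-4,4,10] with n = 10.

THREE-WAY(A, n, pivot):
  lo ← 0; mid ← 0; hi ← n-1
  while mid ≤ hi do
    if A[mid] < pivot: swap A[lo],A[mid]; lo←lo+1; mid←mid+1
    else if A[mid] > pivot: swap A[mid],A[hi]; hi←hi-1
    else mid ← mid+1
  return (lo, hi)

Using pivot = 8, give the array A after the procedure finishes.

lo=0 mid=0 hi=9
-1<8: swap(0,0), lo=1 mid=1 ⇒ [-1,-3,9,0,8,2,3,-4,4,10]
-3<8: swap(1,1), lo=2 mid=2 ⇒ [-1,-3,9,0,8,2,3,-4,4,10]
9>8: swap(2,9), hi=8 ⇒ [-1,-3,10,0,8,2,3,-4,4,9]
10>8: swap(2,8), hi=7 ⇒ [-1,-3,4,0,8,2,3,-4,10,9]
4<8: swap(2,2), lo=3 mid=3 ⇒ [-1,-3,4,0,8,2,3,-4,10,9]
0<8: swap(3,3), lo=4 mid=4 ⇒ [-1,-3,4,0,8,2,3,-4,10,9]
8=8: mid=5
2<8: swap(4,5), lo=5 mid=6 ⇒ [-1,-3,4,0,2,8,3,-4,10,9]
3<8: swap(5,6), lo=6 mid=7 ⇒ [-1,-3,4,0,2,3,8,-4,10,9]
-4<8: swap(6,7), lo=7 mid=8 ⇒ [-1,-3,4,0,2,3,-4,8,10,9]
done. lo=7 hi=7; A=[-1,-3,4,0,2,3,-4,8,10,9]

[-1,-3,4,0,2,3,-4,8,10,9]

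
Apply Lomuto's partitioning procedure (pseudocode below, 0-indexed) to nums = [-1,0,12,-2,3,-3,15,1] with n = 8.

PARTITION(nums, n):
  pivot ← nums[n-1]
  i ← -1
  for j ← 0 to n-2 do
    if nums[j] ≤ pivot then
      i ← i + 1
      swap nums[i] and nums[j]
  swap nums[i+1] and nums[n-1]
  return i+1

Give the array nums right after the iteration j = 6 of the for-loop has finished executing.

[-1,0,-2,-3,3,12,15,1]

pivot=1, i=-1
j=0: -1≤1, i=0, swap(0,0) ⇒ [-1,0,12,-2,3,-3,15,1]
j=1: 0≤1, i=1, swap(1,1) ⇒ [-1,0,12,-2,3,-3,15,1]
j=2: 12>1, skip
j=3: -2≤1, i=2, swap(2,3) ⇒ [-1,0,-2,12,3,-3,15,1]
j=4: 3>1, skip
j=5: -3≤1, i=3, swap(3,5) ⇒ [-1,0,-2,-3,3,12,15,1]
j=6: 15>1, skip
(after j=6) nums = [-1,0,-2,-3,3,12,15,1]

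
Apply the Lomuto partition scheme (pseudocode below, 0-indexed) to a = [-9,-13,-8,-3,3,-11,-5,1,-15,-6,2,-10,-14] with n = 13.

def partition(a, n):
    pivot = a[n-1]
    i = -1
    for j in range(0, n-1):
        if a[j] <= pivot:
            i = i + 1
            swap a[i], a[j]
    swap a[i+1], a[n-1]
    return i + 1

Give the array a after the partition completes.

pivot = a[12] = -14; i = -1
j=0: a[0]=-9 > -14 → no swap
j=1: a[1]=-13 > -14 → no swap
j=2: a[2]=-8 > -14 → no swap
j=3: a[3]=-3 > -14 → no swap
j=4: a[4]=3 > -14 → no swap
j=5: a[5]=-11 > -14 → no swap
j=6: a[6]=-5 > -14 → no swap
j=7: a[7]=1 > -14 → no swap
j=8: a[8]=-15 ≤ -14 → i=0, swap a[0],a[8] → [-15,-13,-8,-3,3,-11,-5,1,-9,-6,2,-10,-14]
j=9: a[9]=-6 > -14 → no swap
j=10: a[10]=2 > -14 → no swap
j=11: a[11]=-10 > -14 → no swap
final swap a[1],a[12] → [-15,-14,-8,-3,3,-11,-5,1,-9,-6,2,-10,-13]; return 1

[-15,-14,-8,-3,3,-11,-5,1,-9,-6,2,-10,-13]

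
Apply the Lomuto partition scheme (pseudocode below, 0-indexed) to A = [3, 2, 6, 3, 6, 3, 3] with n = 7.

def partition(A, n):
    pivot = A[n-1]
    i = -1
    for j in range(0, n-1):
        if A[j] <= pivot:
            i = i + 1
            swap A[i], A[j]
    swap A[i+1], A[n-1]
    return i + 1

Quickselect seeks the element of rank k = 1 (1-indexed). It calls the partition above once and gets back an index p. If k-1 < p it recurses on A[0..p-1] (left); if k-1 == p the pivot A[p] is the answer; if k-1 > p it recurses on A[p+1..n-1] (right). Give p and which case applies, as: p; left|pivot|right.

4; left

pivot = A[6] = 3; i = -1
j=0: A[0]=3 ≤ 3 → i=0, swap A[0],A[0] (no change) → [3, 2, 6, 3, 6, 3, 3]
j=1: A[1]=2 ≤ 3 → i=1, swap A[1],A[1] (no change) → [3, 2, 6, 3, 6, 3, 3]
j=2: A[2]=6 > 3 → no swap
j=3: A[3]=3 ≤ 3 → i=2, swap A[2],A[3] → [3, 2, 3, 6, 6, 3, 3]
j=4: A[4]=6 > 3 → no swap
j=5: A[5]=3 ≤ 3 → i=3, swap A[3],A[5] → [3, 2, 3, 3, 6, 6, 3]
final swap A[4],A[6] → [3, 2, 3, 3, 3, 6, 6]; return 4
p = 4; k-1 = 0 < 4 ⇒ left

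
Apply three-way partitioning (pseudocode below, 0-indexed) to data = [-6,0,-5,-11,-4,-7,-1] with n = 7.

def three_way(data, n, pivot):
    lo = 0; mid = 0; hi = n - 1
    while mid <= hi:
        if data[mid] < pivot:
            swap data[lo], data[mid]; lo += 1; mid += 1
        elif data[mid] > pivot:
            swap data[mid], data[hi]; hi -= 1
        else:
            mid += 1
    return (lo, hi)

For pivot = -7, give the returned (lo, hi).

pivot = -7; lo=0, mid=0, hi=6
data[mid]=-6>-7: swap data[0],data[6]; hi=5 → [-1,0,-5,-11,-4,-7,-6]
data[mid]=-1>-7: swap data[0],data[5]; hi=4 → [-7,0,-5,-11,-4,-1,-6]
data[mid]=-7=-7: mid=1
data[mid]=0>-7: swap data[1],data[4]; hi=3 → [-7,-4,-5,-11,0,-1,-6]
data[mid]=-4>-7: swap data[1],data[3]; hi=2 → [-7,-11,-5,-4,0,-1,-6]
data[mid]=-11<-7: swap data[0],data[1]; lo=1,mid=2 → [-11,-7,-5,-4,0,-1,-6]
data[mid]=-5>-7: swap data[2],data[2]; hi=1 → [-11,-7,-5,-4,0,-1,-6]
end: lo=1, hi=1; data = [-11,-7,-5,-4,0,-1,-6]

(1, 1)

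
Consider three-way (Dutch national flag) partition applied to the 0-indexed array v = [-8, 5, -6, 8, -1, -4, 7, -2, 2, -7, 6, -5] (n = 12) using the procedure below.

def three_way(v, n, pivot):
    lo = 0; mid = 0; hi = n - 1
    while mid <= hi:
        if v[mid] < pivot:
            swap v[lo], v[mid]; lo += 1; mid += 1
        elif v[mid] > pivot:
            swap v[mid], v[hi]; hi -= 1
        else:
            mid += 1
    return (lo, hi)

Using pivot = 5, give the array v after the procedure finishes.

lo=0 mid=0 hi=11
-8<5: swap(0,0), lo=1 mid=1 ⇒ [-8, 5, -6, 8, -1, -4, 7, -2, 2, -7, 6, -5]
5=5: mid=2
-6<5: swap(1,2), lo=2 mid=3 ⇒ [-8, -6, 5, 8, -1, -4, 7, -2, 2, -7, 6, -5]
8>5: swap(3,11), hi=10 ⇒ [-8, -6, 5, -5, -1, -4, 7, -2, 2, -7, 6, 8]
-5<5: swap(2,3), lo=3 mid=4 ⇒ [-8, -6, -5, 5, -1, -4, 7, -2, 2, -7, 6, 8]
-1<5: swap(3,4), lo=4 mid=5 ⇒ [-8, -6, -5, -1, 5, -4, 7, -2, 2, -7, 6, 8]
-4<5: swap(4,5), lo=5 mid=6 ⇒ [-8, -6, -5, -1, -4, 5, 7, -2, 2, -7, 6, 8]
7>5: swap(6,10), hi=9 ⇒ [-8, -6, -5, -1, -4, 5, 6, -2, 2, -7, 7, 8]
6>5: swap(6,9), hi=8 ⇒ [-8, -6, -5, -1, -4, 5, -7, -2, 2, 6, 7, 8]
-7<5: swap(5,6), lo=6 mid=7 ⇒ [-8, -6, -5, -1, -4, -7, 5, -2, 2, 6, 7, 8]
-2<5: swap(6,7), lo=7 mid=8 ⇒ [-8, -6, -5, -1, -4, -7, -2, 5, 2, 6, 7, 8]
2<5: swap(7,8), lo=8 mid=9 ⇒ [-8, -6, -5, -1, -4, -7, -2, 2, 5, 6, 7, 8]
done. lo=8 hi=8; v=[-8, -6, -5, -1, -4, -7, -2, 2, 5, 6, 7, 8]

[-8, -6, -5, -1, -4, -7, -2, 2, 5, 6, 7, 8]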